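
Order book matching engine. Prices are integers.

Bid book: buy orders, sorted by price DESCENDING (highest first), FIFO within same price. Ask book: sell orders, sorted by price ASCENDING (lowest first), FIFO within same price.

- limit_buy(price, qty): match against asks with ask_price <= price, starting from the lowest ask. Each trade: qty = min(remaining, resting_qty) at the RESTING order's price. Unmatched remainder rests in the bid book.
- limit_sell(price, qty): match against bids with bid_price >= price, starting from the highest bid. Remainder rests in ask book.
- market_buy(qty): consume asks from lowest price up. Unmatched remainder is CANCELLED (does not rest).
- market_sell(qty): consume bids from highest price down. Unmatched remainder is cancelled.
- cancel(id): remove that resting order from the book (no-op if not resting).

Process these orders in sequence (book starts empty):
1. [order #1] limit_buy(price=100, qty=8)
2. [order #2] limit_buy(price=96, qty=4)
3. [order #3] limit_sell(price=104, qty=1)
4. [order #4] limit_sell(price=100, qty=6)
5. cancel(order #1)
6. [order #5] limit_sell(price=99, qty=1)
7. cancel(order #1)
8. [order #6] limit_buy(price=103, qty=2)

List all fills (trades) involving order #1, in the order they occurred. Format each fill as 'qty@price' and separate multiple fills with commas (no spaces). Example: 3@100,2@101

After op 1 [order #1] limit_buy(price=100, qty=8): fills=none; bids=[#1:8@100] asks=[-]
After op 2 [order #2] limit_buy(price=96, qty=4): fills=none; bids=[#1:8@100 #2:4@96] asks=[-]
After op 3 [order #3] limit_sell(price=104, qty=1): fills=none; bids=[#1:8@100 #2:4@96] asks=[#3:1@104]
After op 4 [order #4] limit_sell(price=100, qty=6): fills=#1x#4:6@100; bids=[#1:2@100 #2:4@96] asks=[#3:1@104]
After op 5 cancel(order #1): fills=none; bids=[#2:4@96] asks=[#3:1@104]
After op 6 [order #5] limit_sell(price=99, qty=1): fills=none; bids=[#2:4@96] asks=[#5:1@99 #3:1@104]
After op 7 cancel(order #1): fills=none; bids=[#2:4@96] asks=[#5:1@99 #3:1@104]
After op 8 [order #6] limit_buy(price=103, qty=2): fills=#6x#5:1@99; bids=[#6:1@103 #2:4@96] asks=[#3:1@104]

Answer: 6@100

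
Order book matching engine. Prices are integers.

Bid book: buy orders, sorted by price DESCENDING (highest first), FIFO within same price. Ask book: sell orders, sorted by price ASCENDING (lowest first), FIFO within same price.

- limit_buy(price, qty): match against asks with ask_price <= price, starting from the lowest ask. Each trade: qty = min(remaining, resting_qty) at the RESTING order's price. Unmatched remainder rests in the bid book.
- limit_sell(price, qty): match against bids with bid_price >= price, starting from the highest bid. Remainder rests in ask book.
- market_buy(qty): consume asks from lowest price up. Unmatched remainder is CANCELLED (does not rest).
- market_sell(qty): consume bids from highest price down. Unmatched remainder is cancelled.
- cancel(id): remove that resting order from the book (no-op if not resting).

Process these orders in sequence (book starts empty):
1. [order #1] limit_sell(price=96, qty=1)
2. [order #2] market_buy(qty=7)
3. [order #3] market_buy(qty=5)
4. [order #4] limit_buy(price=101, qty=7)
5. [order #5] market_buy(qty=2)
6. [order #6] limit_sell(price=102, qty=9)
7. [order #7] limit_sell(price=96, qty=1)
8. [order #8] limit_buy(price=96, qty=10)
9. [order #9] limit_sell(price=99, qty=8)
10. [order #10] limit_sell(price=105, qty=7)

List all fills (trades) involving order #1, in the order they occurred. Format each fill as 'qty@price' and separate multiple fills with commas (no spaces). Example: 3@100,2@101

After op 1 [order #1] limit_sell(price=96, qty=1): fills=none; bids=[-] asks=[#1:1@96]
After op 2 [order #2] market_buy(qty=7): fills=#2x#1:1@96; bids=[-] asks=[-]
After op 3 [order #3] market_buy(qty=5): fills=none; bids=[-] asks=[-]
After op 4 [order #4] limit_buy(price=101, qty=7): fills=none; bids=[#4:7@101] asks=[-]
After op 5 [order #5] market_buy(qty=2): fills=none; bids=[#4:7@101] asks=[-]
After op 6 [order #6] limit_sell(price=102, qty=9): fills=none; bids=[#4:7@101] asks=[#6:9@102]
After op 7 [order #7] limit_sell(price=96, qty=1): fills=#4x#7:1@101; bids=[#4:6@101] asks=[#6:9@102]
After op 8 [order #8] limit_buy(price=96, qty=10): fills=none; bids=[#4:6@101 #8:10@96] asks=[#6:9@102]
After op 9 [order #9] limit_sell(price=99, qty=8): fills=#4x#9:6@101; bids=[#8:10@96] asks=[#9:2@99 #6:9@102]
After op 10 [order #10] limit_sell(price=105, qty=7): fills=none; bids=[#8:10@96] asks=[#9:2@99 #6:9@102 #10:7@105]

Answer: 1@96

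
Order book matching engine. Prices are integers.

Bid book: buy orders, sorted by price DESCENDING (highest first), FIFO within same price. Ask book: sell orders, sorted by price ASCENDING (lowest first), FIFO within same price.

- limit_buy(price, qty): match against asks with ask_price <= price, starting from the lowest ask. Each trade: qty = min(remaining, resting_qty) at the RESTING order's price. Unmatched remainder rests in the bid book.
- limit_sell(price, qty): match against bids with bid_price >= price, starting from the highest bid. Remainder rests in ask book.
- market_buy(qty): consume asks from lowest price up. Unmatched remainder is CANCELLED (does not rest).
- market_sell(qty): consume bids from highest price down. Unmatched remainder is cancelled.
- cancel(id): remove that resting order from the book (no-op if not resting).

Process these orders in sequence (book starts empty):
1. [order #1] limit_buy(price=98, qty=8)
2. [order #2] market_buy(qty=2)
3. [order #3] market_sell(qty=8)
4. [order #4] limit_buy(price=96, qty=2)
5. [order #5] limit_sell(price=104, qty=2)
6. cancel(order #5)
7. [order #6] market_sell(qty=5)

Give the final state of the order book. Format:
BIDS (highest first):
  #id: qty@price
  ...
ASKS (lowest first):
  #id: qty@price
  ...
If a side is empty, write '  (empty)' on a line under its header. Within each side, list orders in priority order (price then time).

After op 1 [order #1] limit_buy(price=98, qty=8): fills=none; bids=[#1:8@98] asks=[-]
After op 2 [order #2] market_buy(qty=2): fills=none; bids=[#1:8@98] asks=[-]
After op 3 [order #3] market_sell(qty=8): fills=#1x#3:8@98; bids=[-] asks=[-]
After op 4 [order #4] limit_buy(price=96, qty=2): fills=none; bids=[#4:2@96] asks=[-]
After op 5 [order #5] limit_sell(price=104, qty=2): fills=none; bids=[#4:2@96] asks=[#5:2@104]
After op 6 cancel(order #5): fills=none; bids=[#4:2@96] asks=[-]
After op 7 [order #6] market_sell(qty=5): fills=#4x#6:2@96; bids=[-] asks=[-]

Answer: BIDS (highest first):
  (empty)
ASKS (lowest first):
  (empty)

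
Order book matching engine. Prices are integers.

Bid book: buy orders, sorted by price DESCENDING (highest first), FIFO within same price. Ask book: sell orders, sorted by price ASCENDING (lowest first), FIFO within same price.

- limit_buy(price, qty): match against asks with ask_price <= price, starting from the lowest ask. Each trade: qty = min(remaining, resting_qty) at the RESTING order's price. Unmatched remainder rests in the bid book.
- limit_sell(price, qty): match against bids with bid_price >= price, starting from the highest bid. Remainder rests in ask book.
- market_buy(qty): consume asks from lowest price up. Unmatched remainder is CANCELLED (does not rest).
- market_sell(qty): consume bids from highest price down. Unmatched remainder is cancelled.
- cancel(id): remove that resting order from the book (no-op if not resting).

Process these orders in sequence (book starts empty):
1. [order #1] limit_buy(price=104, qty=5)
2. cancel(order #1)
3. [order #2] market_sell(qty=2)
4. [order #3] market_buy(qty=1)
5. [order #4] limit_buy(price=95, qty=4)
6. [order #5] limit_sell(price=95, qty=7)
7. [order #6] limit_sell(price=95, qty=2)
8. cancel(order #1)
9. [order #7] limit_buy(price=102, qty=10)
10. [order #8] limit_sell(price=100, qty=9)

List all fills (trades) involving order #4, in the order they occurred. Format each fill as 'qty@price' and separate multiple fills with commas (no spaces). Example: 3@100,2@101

Answer: 4@95

Derivation:
After op 1 [order #1] limit_buy(price=104, qty=5): fills=none; bids=[#1:5@104] asks=[-]
After op 2 cancel(order #1): fills=none; bids=[-] asks=[-]
After op 3 [order #2] market_sell(qty=2): fills=none; bids=[-] asks=[-]
After op 4 [order #3] market_buy(qty=1): fills=none; bids=[-] asks=[-]
After op 5 [order #4] limit_buy(price=95, qty=4): fills=none; bids=[#4:4@95] asks=[-]
After op 6 [order #5] limit_sell(price=95, qty=7): fills=#4x#5:4@95; bids=[-] asks=[#5:3@95]
After op 7 [order #6] limit_sell(price=95, qty=2): fills=none; bids=[-] asks=[#5:3@95 #6:2@95]
After op 8 cancel(order #1): fills=none; bids=[-] asks=[#5:3@95 #6:2@95]
After op 9 [order #7] limit_buy(price=102, qty=10): fills=#7x#5:3@95 #7x#6:2@95; bids=[#7:5@102] asks=[-]
After op 10 [order #8] limit_sell(price=100, qty=9): fills=#7x#8:5@102; bids=[-] asks=[#8:4@100]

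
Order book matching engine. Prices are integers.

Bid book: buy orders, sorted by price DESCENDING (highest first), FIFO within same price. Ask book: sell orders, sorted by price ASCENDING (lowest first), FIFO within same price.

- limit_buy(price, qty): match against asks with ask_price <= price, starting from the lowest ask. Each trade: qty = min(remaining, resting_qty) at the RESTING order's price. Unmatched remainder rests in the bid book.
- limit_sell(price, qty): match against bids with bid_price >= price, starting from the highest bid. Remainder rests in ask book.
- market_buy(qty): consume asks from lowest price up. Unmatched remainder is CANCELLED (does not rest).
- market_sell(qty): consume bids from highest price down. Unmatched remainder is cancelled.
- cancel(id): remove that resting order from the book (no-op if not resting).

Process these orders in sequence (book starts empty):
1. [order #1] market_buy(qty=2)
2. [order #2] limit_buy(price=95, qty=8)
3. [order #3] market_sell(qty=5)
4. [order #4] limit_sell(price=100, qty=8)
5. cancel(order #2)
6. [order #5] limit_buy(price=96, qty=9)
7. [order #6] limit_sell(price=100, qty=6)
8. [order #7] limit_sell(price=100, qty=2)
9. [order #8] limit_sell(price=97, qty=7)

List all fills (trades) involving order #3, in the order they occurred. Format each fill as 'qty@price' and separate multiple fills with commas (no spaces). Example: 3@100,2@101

After op 1 [order #1] market_buy(qty=2): fills=none; bids=[-] asks=[-]
After op 2 [order #2] limit_buy(price=95, qty=8): fills=none; bids=[#2:8@95] asks=[-]
After op 3 [order #3] market_sell(qty=5): fills=#2x#3:5@95; bids=[#2:3@95] asks=[-]
After op 4 [order #4] limit_sell(price=100, qty=8): fills=none; bids=[#2:3@95] asks=[#4:8@100]
After op 5 cancel(order #2): fills=none; bids=[-] asks=[#4:8@100]
After op 6 [order #5] limit_buy(price=96, qty=9): fills=none; bids=[#5:9@96] asks=[#4:8@100]
After op 7 [order #6] limit_sell(price=100, qty=6): fills=none; bids=[#5:9@96] asks=[#4:8@100 #6:6@100]
After op 8 [order #7] limit_sell(price=100, qty=2): fills=none; bids=[#5:9@96] asks=[#4:8@100 #6:6@100 #7:2@100]
After op 9 [order #8] limit_sell(price=97, qty=7): fills=none; bids=[#5:9@96] asks=[#8:7@97 #4:8@100 #6:6@100 #7:2@100]

Answer: 5@95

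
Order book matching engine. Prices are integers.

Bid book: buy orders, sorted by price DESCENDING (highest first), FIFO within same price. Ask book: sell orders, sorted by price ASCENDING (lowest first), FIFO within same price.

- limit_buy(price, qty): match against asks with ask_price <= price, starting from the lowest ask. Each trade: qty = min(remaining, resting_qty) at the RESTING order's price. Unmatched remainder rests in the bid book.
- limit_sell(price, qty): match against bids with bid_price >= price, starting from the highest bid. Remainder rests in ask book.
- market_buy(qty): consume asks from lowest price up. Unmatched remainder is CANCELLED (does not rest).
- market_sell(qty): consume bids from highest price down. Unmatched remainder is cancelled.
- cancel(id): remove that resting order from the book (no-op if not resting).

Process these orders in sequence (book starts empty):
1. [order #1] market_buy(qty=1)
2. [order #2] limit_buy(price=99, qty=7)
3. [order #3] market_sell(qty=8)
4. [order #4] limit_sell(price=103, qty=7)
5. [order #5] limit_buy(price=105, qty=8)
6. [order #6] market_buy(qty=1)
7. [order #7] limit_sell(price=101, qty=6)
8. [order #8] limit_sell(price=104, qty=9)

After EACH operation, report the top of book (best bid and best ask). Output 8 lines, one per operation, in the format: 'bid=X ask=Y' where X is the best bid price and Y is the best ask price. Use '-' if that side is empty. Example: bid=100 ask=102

After op 1 [order #1] market_buy(qty=1): fills=none; bids=[-] asks=[-]
After op 2 [order #2] limit_buy(price=99, qty=7): fills=none; bids=[#2:7@99] asks=[-]
After op 3 [order #3] market_sell(qty=8): fills=#2x#3:7@99; bids=[-] asks=[-]
After op 4 [order #4] limit_sell(price=103, qty=7): fills=none; bids=[-] asks=[#4:7@103]
After op 5 [order #5] limit_buy(price=105, qty=8): fills=#5x#4:7@103; bids=[#5:1@105] asks=[-]
After op 6 [order #6] market_buy(qty=1): fills=none; bids=[#5:1@105] asks=[-]
After op 7 [order #7] limit_sell(price=101, qty=6): fills=#5x#7:1@105; bids=[-] asks=[#7:5@101]
After op 8 [order #8] limit_sell(price=104, qty=9): fills=none; bids=[-] asks=[#7:5@101 #8:9@104]

Answer: bid=- ask=-
bid=99 ask=-
bid=- ask=-
bid=- ask=103
bid=105 ask=-
bid=105 ask=-
bid=- ask=101
bid=- ask=101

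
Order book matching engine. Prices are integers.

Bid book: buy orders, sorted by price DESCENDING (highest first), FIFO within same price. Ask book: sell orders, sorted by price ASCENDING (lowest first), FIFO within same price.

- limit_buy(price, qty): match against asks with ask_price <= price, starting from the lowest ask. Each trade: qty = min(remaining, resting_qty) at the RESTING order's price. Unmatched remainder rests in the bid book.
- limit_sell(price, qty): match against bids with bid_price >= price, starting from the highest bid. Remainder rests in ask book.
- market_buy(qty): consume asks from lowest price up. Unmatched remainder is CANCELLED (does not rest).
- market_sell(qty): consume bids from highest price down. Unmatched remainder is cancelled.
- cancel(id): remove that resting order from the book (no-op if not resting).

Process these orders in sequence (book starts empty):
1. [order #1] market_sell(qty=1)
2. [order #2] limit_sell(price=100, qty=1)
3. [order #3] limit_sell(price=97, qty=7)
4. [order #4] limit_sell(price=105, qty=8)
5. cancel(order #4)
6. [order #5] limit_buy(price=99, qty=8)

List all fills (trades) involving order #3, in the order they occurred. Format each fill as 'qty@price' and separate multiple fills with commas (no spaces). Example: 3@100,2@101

After op 1 [order #1] market_sell(qty=1): fills=none; bids=[-] asks=[-]
After op 2 [order #2] limit_sell(price=100, qty=1): fills=none; bids=[-] asks=[#2:1@100]
After op 3 [order #3] limit_sell(price=97, qty=7): fills=none; bids=[-] asks=[#3:7@97 #2:1@100]
After op 4 [order #4] limit_sell(price=105, qty=8): fills=none; bids=[-] asks=[#3:7@97 #2:1@100 #4:8@105]
After op 5 cancel(order #4): fills=none; bids=[-] asks=[#3:7@97 #2:1@100]
After op 6 [order #5] limit_buy(price=99, qty=8): fills=#5x#3:7@97; bids=[#5:1@99] asks=[#2:1@100]

Answer: 7@97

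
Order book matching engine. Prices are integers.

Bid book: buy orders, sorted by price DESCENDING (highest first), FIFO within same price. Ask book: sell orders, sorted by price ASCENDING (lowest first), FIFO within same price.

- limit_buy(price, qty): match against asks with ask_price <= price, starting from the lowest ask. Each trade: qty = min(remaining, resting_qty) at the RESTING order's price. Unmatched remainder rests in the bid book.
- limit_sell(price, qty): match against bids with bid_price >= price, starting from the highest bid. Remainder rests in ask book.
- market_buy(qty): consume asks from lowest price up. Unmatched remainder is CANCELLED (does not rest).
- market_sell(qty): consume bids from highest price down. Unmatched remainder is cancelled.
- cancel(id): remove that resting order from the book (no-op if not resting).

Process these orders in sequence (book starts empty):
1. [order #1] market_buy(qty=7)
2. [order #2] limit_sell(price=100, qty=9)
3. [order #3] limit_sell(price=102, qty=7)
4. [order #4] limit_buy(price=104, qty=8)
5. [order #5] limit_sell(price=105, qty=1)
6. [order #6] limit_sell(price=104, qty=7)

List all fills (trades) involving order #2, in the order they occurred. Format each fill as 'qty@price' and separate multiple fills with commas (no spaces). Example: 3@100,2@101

After op 1 [order #1] market_buy(qty=7): fills=none; bids=[-] asks=[-]
After op 2 [order #2] limit_sell(price=100, qty=9): fills=none; bids=[-] asks=[#2:9@100]
After op 3 [order #3] limit_sell(price=102, qty=7): fills=none; bids=[-] asks=[#2:9@100 #3:7@102]
After op 4 [order #4] limit_buy(price=104, qty=8): fills=#4x#2:8@100; bids=[-] asks=[#2:1@100 #3:7@102]
After op 5 [order #5] limit_sell(price=105, qty=1): fills=none; bids=[-] asks=[#2:1@100 #3:7@102 #5:1@105]
After op 6 [order #6] limit_sell(price=104, qty=7): fills=none; bids=[-] asks=[#2:1@100 #3:7@102 #6:7@104 #5:1@105]

Answer: 8@100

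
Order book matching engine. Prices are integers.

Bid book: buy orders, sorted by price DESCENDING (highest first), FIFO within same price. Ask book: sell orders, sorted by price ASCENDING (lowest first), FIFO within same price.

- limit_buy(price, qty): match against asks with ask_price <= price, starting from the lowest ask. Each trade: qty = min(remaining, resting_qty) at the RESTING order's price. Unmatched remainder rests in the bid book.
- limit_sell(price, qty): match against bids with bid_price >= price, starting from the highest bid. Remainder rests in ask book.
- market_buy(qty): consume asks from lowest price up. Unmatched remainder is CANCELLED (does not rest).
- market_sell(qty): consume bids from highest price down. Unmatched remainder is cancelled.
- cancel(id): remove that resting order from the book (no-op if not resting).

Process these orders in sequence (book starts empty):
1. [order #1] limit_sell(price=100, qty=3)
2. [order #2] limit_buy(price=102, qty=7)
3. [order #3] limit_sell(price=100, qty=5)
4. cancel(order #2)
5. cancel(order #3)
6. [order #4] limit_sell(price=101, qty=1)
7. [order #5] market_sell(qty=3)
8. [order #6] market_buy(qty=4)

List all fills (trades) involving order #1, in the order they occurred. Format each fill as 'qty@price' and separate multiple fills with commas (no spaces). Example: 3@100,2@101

Answer: 3@100

Derivation:
After op 1 [order #1] limit_sell(price=100, qty=3): fills=none; bids=[-] asks=[#1:3@100]
After op 2 [order #2] limit_buy(price=102, qty=7): fills=#2x#1:3@100; bids=[#2:4@102] asks=[-]
After op 3 [order #3] limit_sell(price=100, qty=5): fills=#2x#3:4@102; bids=[-] asks=[#3:1@100]
After op 4 cancel(order #2): fills=none; bids=[-] asks=[#3:1@100]
After op 5 cancel(order #3): fills=none; bids=[-] asks=[-]
After op 6 [order #4] limit_sell(price=101, qty=1): fills=none; bids=[-] asks=[#4:1@101]
After op 7 [order #5] market_sell(qty=3): fills=none; bids=[-] asks=[#4:1@101]
After op 8 [order #6] market_buy(qty=4): fills=#6x#4:1@101; bids=[-] asks=[-]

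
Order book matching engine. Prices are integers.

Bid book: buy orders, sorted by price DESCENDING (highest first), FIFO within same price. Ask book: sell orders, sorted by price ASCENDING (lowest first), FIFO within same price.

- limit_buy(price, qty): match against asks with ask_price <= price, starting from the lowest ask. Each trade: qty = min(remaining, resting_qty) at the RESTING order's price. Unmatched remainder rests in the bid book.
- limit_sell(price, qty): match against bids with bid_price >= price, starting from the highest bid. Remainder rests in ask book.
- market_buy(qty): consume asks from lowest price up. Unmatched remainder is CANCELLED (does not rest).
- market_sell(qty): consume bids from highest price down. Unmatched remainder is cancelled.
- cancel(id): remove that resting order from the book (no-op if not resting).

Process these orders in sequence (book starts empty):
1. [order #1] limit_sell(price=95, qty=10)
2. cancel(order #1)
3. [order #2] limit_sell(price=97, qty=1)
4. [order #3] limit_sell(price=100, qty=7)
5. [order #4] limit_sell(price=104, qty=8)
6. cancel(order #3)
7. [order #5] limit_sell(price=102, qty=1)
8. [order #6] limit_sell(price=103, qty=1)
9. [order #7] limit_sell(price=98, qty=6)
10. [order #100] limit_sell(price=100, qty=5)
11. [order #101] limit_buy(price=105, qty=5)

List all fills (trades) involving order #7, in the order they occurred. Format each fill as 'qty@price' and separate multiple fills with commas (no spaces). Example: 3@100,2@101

After op 1 [order #1] limit_sell(price=95, qty=10): fills=none; bids=[-] asks=[#1:10@95]
After op 2 cancel(order #1): fills=none; bids=[-] asks=[-]
After op 3 [order #2] limit_sell(price=97, qty=1): fills=none; bids=[-] asks=[#2:1@97]
After op 4 [order #3] limit_sell(price=100, qty=7): fills=none; bids=[-] asks=[#2:1@97 #3:7@100]
After op 5 [order #4] limit_sell(price=104, qty=8): fills=none; bids=[-] asks=[#2:1@97 #3:7@100 #4:8@104]
After op 6 cancel(order #3): fills=none; bids=[-] asks=[#2:1@97 #4:8@104]
After op 7 [order #5] limit_sell(price=102, qty=1): fills=none; bids=[-] asks=[#2:1@97 #5:1@102 #4:8@104]
After op 8 [order #6] limit_sell(price=103, qty=1): fills=none; bids=[-] asks=[#2:1@97 #5:1@102 #6:1@103 #4:8@104]
After op 9 [order #7] limit_sell(price=98, qty=6): fills=none; bids=[-] asks=[#2:1@97 #7:6@98 #5:1@102 #6:1@103 #4:8@104]
After op 10 [order #100] limit_sell(price=100, qty=5): fills=none; bids=[-] asks=[#2:1@97 #7:6@98 #100:5@100 #5:1@102 #6:1@103 #4:8@104]
After op 11 [order #101] limit_buy(price=105, qty=5): fills=#101x#2:1@97 #101x#7:4@98; bids=[-] asks=[#7:2@98 #100:5@100 #5:1@102 #6:1@103 #4:8@104]

Answer: 4@98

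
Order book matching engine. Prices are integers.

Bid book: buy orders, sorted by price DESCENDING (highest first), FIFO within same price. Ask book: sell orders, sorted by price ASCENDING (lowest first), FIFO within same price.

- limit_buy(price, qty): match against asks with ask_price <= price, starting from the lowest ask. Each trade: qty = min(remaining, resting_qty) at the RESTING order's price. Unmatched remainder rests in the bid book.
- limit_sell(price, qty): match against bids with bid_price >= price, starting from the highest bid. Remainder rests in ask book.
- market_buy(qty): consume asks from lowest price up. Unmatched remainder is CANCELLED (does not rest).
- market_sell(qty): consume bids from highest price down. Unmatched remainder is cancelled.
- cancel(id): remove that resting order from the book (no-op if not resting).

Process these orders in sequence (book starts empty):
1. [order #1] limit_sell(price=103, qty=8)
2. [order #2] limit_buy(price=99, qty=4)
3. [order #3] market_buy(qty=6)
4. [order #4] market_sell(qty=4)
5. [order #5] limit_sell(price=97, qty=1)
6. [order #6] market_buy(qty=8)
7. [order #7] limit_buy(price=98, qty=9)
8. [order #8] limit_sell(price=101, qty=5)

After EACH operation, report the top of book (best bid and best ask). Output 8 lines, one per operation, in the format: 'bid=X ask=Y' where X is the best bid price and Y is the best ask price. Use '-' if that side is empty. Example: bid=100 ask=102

After op 1 [order #1] limit_sell(price=103, qty=8): fills=none; bids=[-] asks=[#1:8@103]
After op 2 [order #2] limit_buy(price=99, qty=4): fills=none; bids=[#2:4@99] asks=[#1:8@103]
After op 3 [order #3] market_buy(qty=6): fills=#3x#1:6@103; bids=[#2:4@99] asks=[#1:2@103]
After op 4 [order #4] market_sell(qty=4): fills=#2x#4:4@99; bids=[-] asks=[#1:2@103]
After op 5 [order #5] limit_sell(price=97, qty=1): fills=none; bids=[-] asks=[#5:1@97 #1:2@103]
After op 6 [order #6] market_buy(qty=8): fills=#6x#5:1@97 #6x#1:2@103; bids=[-] asks=[-]
After op 7 [order #7] limit_buy(price=98, qty=9): fills=none; bids=[#7:9@98] asks=[-]
After op 8 [order #8] limit_sell(price=101, qty=5): fills=none; bids=[#7:9@98] asks=[#8:5@101]

Answer: bid=- ask=103
bid=99 ask=103
bid=99 ask=103
bid=- ask=103
bid=- ask=97
bid=- ask=-
bid=98 ask=-
bid=98 ask=101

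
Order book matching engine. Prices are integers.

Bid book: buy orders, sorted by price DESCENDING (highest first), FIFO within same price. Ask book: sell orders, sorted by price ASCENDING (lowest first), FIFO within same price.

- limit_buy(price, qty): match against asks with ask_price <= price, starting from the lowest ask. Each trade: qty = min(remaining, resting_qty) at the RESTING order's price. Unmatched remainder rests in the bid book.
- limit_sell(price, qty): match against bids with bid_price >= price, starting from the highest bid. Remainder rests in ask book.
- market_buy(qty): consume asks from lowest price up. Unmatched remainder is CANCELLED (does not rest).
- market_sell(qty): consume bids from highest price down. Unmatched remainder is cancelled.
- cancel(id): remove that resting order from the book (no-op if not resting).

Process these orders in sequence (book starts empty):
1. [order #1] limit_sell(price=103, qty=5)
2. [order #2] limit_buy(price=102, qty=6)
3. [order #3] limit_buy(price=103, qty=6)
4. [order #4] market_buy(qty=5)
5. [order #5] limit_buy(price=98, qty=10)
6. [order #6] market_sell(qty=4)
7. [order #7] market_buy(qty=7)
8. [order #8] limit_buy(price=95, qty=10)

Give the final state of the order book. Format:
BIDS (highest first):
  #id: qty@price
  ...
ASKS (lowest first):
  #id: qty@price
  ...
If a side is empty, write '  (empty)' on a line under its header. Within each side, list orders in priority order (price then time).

After op 1 [order #1] limit_sell(price=103, qty=5): fills=none; bids=[-] asks=[#1:5@103]
After op 2 [order #2] limit_buy(price=102, qty=6): fills=none; bids=[#2:6@102] asks=[#1:5@103]
After op 3 [order #3] limit_buy(price=103, qty=6): fills=#3x#1:5@103; bids=[#3:1@103 #2:6@102] asks=[-]
After op 4 [order #4] market_buy(qty=5): fills=none; bids=[#3:1@103 #2:6@102] asks=[-]
After op 5 [order #5] limit_buy(price=98, qty=10): fills=none; bids=[#3:1@103 #2:6@102 #5:10@98] asks=[-]
After op 6 [order #6] market_sell(qty=4): fills=#3x#6:1@103 #2x#6:3@102; bids=[#2:3@102 #5:10@98] asks=[-]
After op 7 [order #7] market_buy(qty=7): fills=none; bids=[#2:3@102 #5:10@98] asks=[-]
After op 8 [order #8] limit_buy(price=95, qty=10): fills=none; bids=[#2:3@102 #5:10@98 #8:10@95] asks=[-]

Answer: BIDS (highest first):
  #2: 3@102
  #5: 10@98
  #8: 10@95
ASKS (lowest first):
  (empty)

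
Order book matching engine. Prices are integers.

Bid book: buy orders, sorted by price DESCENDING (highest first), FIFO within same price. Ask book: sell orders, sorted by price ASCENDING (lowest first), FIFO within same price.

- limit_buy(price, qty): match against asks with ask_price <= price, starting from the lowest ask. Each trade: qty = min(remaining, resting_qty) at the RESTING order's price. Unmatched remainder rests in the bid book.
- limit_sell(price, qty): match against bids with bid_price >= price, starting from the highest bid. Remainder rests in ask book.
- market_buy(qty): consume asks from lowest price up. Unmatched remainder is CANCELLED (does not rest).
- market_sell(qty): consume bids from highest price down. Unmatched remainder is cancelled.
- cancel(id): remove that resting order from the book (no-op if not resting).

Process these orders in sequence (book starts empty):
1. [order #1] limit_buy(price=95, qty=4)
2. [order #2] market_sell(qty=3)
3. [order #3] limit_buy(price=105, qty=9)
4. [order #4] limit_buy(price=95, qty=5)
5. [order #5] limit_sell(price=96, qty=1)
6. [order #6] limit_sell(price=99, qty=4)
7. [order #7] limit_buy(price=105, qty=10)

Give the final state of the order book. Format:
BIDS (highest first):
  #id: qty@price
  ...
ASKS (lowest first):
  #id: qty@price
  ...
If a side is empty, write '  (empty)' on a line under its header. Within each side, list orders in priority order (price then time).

After op 1 [order #1] limit_buy(price=95, qty=4): fills=none; bids=[#1:4@95] asks=[-]
After op 2 [order #2] market_sell(qty=3): fills=#1x#2:3@95; bids=[#1:1@95] asks=[-]
After op 3 [order #3] limit_buy(price=105, qty=9): fills=none; bids=[#3:9@105 #1:1@95] asks=[-]
After op 4 [order #4] limit_buy(price=95, qty=5): fills=none; bids=[#3:9@105 #1:1@95 #4:5@95] asks=[-]
After op 5 [order #5] limit_sell(price=96, qty=1): fills=#3x#5:1@105; bids=[#3:8@105 #1:1@95 #4:5@95] asks=[-]
After op 6 [order #6] limit_sell(price=99, qty=4): fills=#3x#6:4@105; bids=[#3:4@105 #1:1@95 #4:5@95] asks=[-]
After op 7 [order #7] limit_buy(price=105, qty=10): fills=none; bids=[#3:4@105 #7:10@105 #1:1@95 #4:5@95] asks=[-]

Answer: BIDS (highest first):
  #3: 4@105
  #7: 10@105
  #1: 1@95
  #4: 5@95
ASKS (lowest first):
  (empty)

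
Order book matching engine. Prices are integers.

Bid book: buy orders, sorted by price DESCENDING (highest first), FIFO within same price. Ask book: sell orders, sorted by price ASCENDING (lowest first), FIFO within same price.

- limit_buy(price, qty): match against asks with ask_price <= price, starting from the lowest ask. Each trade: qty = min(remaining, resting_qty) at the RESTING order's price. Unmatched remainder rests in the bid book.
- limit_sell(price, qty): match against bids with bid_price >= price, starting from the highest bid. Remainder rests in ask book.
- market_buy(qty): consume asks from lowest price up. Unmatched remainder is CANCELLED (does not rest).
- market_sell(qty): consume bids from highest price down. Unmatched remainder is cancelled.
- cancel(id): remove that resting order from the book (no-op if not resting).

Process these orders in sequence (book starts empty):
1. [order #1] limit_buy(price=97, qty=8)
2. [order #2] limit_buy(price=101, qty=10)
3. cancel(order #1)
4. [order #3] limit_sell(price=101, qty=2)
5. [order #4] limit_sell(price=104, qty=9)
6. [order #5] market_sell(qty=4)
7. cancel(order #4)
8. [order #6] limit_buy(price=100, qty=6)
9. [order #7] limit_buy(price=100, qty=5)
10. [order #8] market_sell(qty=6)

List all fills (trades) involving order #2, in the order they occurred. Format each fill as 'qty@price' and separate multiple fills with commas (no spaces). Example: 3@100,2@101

After op 1 [order #1] limit_buy(price=97, qty=8): fills=none; bids=[#1:8@97] asks=[-]
After op 2 [order #2] limit_buy(price=101, qty=10): fills=none; bids=[#2:10@101 #1:8@97] asks=[-]
After op 3 cancel(order #1): fills=none; bids=[#2:10@101] asks=[-]
After op 4 [order #3] limit_sell(price=101, qty=2): fills=#2x#3:2@101; bids=[#2:8@101] asks=[-]
After op 5 [order #4] limit_sell(price=104, qty=9): fills=none; bids=[#2:8@101] asks=[#4:9@104]
After op 6 [order #5] market_sell(qty=4): fills=#2x#5:4@101; bids=[#2:4@101] asks=[#4:9@104]
After op 7 cancel(order #4): fills=none; bids=[#2:4@101] asks=[-]
After op 8 [order #6] limit_buy(price=100, qty=6): fills=none; bids=[#2:4@101 #6:6@100] asks=[-]
After op 9 [order #7] limit_buy(price=100, qty=5): fills=none; bids=[#2:4@101 #6:6@100 #7:5@100] asks=[-]
After op 10 [order #8] market_sell(qty=6): fills=#2x#8:4@101 #6x#8:2@100; bids=[#6:4@100 #7:5@100] asks=[-]

Answer: 2@101,4@101,4@101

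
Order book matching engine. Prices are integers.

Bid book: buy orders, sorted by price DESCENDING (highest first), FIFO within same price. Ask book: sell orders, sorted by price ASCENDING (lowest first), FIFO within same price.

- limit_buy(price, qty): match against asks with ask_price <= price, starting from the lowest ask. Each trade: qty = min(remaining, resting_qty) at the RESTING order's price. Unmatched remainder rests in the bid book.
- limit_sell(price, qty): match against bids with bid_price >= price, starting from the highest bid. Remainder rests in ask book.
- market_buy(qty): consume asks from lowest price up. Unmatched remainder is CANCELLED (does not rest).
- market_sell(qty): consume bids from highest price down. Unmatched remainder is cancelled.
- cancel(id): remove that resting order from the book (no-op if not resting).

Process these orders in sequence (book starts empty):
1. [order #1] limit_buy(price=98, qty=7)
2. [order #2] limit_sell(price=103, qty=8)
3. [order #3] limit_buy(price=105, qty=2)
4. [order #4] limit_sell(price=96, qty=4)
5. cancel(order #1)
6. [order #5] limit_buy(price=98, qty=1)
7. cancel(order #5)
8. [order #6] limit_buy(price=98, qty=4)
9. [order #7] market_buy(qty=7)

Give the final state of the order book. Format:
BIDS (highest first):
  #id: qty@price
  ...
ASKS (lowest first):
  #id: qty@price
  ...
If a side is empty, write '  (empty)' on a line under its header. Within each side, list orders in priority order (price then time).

After op 1 [order #1] limit_buy(price=98, qty=7): fills=none; bids=[#1:7@98] asks=[-]
After op 2 [order #2] limit_sell(price=103, qty=8): fills=none; bids=[#1:7@98] asks=[#2:8@103]
After op 3 [order #3] limit_buy(price=105, qty=2): fills=#3x#2:2@103; bids=[#1:7@98] asks=[#2:6@103]
After op 4 [order #4] limit_sell(price=96, qty=4): fills=#1x#4:4@98; bids=[#1:3@98] asks=[#2:6@103]
After op 5 cancel(order #1): fills=none; bids=[-] asks=[#2:6@103]
After op 6 [order #5] limit_buy(price=98, qty=1): fills=none; bids=[#5:1@98] asks=[#2:6@103]
After op 7 cancel(order #5): fills=none; bids=[-] asks=[#2:6@103]
After op 8 [order #6] limit_buy(price=98, qty=4): fills=none; bids=[#6:4@98] asks=[#2:6@103]
After op 9 [order #7] market_buy(qty=7): fills=#7x#2:6@103; bids=[#6:4@98] asks=[-]

Answer: BIDS (highest first):
  #6: 4@98
ASKS (lowest first):
  (empty)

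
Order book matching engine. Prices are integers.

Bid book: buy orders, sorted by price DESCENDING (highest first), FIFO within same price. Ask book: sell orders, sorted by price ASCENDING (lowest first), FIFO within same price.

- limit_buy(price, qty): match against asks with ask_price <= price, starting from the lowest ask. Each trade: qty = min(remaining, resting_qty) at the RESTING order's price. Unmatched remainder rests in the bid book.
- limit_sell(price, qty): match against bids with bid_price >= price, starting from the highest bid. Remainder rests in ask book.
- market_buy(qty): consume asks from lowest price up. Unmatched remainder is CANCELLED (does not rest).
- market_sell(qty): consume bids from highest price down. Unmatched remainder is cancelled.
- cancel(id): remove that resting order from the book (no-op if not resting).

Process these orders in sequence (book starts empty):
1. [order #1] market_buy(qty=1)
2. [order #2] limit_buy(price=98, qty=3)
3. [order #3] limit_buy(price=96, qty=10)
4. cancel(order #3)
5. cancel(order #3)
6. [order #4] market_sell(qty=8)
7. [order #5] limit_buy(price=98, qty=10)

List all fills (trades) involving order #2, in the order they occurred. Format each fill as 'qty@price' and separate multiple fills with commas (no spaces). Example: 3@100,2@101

After op 1 [order #1] market_buy(qty=1): fills=none; bids=[-] asks=[-]
After op 2 [order #2] limit_buy(price=98, qty=3): fills=none; bids=[#2:3@98] asks=[-]
After op 3 [order #3] limit_buy(price=96, qty=10): fills=none; bids=[#2:3@98 #3:10@96] asks=[-]
After op 4 cancel(order #3): fills=none; bids=[#2:3@98] asks=[-]
After op 5 cancel(order #3): fills=none; bids=[#2:3@98] asks=[-]
After op 6 [order #4] market_sell(qty=8): fills=#2x#4:3@98; bids=[-] asks=[-]
After op 7 [order #5] limit_buy(price=98, qty=10): fills=none; bids=[#5:10@98] asks=[-]

Answer: 3@98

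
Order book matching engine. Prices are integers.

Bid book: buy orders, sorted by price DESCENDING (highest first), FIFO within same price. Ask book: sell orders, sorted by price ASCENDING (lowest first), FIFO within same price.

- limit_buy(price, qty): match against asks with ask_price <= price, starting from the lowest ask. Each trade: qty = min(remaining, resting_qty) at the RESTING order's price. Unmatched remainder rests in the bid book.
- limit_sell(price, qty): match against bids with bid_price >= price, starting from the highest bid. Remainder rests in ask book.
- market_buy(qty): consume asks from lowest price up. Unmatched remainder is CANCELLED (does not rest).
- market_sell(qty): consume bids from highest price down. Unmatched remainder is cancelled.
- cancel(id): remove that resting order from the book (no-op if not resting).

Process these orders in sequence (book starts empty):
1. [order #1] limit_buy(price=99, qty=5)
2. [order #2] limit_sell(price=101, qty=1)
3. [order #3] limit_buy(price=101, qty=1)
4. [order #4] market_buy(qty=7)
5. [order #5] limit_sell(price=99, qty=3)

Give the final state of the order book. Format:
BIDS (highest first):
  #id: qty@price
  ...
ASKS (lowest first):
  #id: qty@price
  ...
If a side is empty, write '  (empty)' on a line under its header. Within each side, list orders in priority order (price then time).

Answer: BIDS (highest first):
  #1: 2@99
ASKS (lowest first):
  (empty)

Derivation:
After op 1 [order #1] limit_buy(price=99, qty=5): fills=none; bids=[#1:5@99] asks=[-]
After op 2 [order #2] limit_sell(price=101, qty=1): fills=none; bids=[#1:5@99] asks=[#2:1@101]
After op 3 [order #3] limit_buy(price=101, qty=1): fills=#3x#2:1@101; bids=[#1:5@99] asks=[-]
After op 4 [order #4] market_buy(qty=7): fills=none; bids=[#1:5@99] asks=[-]
After op 5 [order #5] limit_sell(price=99, qty=3): fills=#1x#5:3@99; bids=[#1:2@99] asks=[-]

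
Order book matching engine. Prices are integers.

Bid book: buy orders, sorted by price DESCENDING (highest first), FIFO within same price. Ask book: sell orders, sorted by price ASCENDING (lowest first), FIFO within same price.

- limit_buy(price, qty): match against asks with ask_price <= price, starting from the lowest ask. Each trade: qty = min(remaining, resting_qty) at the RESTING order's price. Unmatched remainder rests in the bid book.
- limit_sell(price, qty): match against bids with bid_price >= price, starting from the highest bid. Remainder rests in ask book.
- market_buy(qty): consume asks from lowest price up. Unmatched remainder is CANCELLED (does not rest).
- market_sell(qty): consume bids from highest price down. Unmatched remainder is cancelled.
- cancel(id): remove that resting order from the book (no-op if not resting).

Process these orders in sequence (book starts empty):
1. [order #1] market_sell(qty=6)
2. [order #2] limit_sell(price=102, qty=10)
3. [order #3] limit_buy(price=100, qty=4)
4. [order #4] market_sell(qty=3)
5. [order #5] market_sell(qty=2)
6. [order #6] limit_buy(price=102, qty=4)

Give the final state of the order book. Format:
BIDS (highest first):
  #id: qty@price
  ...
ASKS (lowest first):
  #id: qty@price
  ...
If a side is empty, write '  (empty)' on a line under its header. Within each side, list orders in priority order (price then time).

Answer: BIDS (highest first):
  (empty)
ASKS (lowest first):
  #2: 6@102

Derivation:
After op 1 [order #1] market_sell(qty=6): fills=none; bids=[-] asks=[-]
After op 2 [order #2] limit_sell(price=102, qty=10): fills=none; bids=[-] asks=[#2:10@102]
After op 3 [order #3] limit_buy(price=100, qty=4): fills=none; bids=[#3:4@100] asks=[#2:10@102]
After op 4 [order #4] market_sell(qty=3): fills=#3x#4:3@100; bids=[#3:1@100] asks=[#2:10@102]
After op 5 [order #5] market_sell(qty=2): fills=#3x#5:1@100; bids=[-] asks=[#2:10@102]
After op 6 [order #6] limit_buy(price=102, qty=4): fills=#6x#2:4@102; bids=[-] asks=[#2:6@102]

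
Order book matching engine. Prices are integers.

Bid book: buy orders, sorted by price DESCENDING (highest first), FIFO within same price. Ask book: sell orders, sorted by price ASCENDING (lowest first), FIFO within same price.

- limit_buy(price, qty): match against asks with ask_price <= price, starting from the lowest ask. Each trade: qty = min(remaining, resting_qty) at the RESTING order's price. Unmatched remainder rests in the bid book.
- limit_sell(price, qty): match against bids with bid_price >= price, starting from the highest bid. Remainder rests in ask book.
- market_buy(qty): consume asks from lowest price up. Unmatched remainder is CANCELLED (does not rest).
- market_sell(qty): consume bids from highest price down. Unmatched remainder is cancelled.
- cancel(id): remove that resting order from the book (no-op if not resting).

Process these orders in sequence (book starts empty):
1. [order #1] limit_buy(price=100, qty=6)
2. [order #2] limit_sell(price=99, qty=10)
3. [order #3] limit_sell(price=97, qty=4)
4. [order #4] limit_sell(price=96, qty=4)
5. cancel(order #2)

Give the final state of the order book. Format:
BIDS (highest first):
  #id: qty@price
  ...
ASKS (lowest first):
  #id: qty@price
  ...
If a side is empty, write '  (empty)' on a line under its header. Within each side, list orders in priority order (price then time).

Answer: BIDS (highest first):
  (empty)
ASKS (lowest first):
  #4: 4@96
  #3: 4@97

Derivation:
After op 1 [order #1] limit_buy(price=100, qty=6): fills=none; bids=[#1:6@100] asks=[-]
After op 2 [order #2] limit_sell(price=99, qty=10): fills=#1x#2:6@100; bids=[-] asks=[#2:4@99]
After op 3 [order #3] limit_sell(price=97, qty=4): fills=none; bids=[-] asks=[#3:4@97 #2:4@99]
After op 4 [order #4] limit_sell(price=96, qty=4): fills=none; bids=[-] asks=[#4:4@96 #3:4@97 #2:4@99]
After op 5 cancel(order #2): fills=none; bids=[-] asks=[#4:4@96 #3:4@97]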